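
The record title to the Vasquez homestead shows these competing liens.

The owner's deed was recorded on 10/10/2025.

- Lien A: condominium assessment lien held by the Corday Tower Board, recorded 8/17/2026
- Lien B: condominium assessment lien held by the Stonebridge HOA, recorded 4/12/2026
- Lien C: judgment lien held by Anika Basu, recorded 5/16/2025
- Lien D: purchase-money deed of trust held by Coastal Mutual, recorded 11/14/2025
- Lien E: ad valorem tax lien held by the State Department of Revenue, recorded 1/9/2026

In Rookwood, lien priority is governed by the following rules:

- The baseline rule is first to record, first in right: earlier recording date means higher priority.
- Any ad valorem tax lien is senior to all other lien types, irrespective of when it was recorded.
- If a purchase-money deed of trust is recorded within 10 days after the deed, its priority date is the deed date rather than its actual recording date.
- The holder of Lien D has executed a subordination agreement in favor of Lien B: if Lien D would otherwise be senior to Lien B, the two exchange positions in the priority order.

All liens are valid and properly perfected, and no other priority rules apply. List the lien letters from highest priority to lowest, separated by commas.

E, C, B, D, A

Adjusting effective dates: D was recorded 35 days after the deed, outside the 10-day window, so it keeps its recording date.
As an ad valorem tax lien, E is senior to every other lien.
Remaining liens by effective date: C (5/16/2025), D (11/14/2025), B (4/12/2026), A (8/17/2026).
The subordination applies — D was senior to B — so D and B swap.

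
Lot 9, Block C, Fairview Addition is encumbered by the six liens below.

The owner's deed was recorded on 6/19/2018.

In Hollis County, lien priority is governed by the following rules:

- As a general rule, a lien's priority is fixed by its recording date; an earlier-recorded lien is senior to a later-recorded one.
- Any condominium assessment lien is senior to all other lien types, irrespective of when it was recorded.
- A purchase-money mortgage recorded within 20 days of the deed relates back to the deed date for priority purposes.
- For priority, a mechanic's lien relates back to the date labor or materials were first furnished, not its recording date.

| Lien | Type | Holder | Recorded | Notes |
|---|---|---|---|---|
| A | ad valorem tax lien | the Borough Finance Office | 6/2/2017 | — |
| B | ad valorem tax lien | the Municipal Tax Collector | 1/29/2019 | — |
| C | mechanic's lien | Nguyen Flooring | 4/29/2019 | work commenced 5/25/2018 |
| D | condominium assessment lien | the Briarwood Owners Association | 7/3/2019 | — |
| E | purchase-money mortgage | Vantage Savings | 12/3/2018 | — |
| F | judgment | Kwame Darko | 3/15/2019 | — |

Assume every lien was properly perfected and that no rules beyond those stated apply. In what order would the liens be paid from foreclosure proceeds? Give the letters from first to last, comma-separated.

Adjusting effective dates: C is treated as recorded 5/25/2018, the work-commencement date; E was recorded 167 days after the deed, outside the 20-day window, so it keeps its recording date.
D, as a condominium assessment lien, has superpriority and ranks first.
Remaining liens by effective date: A (6/2/2017), C (5/25/2018), E (12/3/2018), B (1/29/2019), F (3/15/2019).

D, A, C, E, B, F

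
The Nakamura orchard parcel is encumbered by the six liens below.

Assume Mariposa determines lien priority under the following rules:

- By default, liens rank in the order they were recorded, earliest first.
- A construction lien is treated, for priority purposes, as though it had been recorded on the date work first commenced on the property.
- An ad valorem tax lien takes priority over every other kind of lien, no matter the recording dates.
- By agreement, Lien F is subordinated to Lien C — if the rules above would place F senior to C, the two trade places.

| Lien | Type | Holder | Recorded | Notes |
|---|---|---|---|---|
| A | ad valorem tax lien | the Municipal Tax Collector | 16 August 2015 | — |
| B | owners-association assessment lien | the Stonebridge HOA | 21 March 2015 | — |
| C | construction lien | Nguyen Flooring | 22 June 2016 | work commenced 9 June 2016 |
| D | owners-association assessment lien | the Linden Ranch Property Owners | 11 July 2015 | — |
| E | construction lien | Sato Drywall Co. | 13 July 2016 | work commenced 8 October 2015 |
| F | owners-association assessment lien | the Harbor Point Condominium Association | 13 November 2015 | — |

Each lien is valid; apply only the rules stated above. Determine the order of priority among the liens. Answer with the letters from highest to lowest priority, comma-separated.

A, B, D, E, C, F

Effective dates after the stated exceptions: C's effective date is 9 June 2016, when work began; E is treated as recorded 8 October 2015, the work-commencement date.
A is an ad valorem tax lien and takes priority over every other lien.
Among the remaining liens, by effective date: B (21 March 2015), D (11 July 2015), E (8 October 2015), F (13 November 2015), C (9 June 2016).
F is senior to C before the subordination, so the two trade places.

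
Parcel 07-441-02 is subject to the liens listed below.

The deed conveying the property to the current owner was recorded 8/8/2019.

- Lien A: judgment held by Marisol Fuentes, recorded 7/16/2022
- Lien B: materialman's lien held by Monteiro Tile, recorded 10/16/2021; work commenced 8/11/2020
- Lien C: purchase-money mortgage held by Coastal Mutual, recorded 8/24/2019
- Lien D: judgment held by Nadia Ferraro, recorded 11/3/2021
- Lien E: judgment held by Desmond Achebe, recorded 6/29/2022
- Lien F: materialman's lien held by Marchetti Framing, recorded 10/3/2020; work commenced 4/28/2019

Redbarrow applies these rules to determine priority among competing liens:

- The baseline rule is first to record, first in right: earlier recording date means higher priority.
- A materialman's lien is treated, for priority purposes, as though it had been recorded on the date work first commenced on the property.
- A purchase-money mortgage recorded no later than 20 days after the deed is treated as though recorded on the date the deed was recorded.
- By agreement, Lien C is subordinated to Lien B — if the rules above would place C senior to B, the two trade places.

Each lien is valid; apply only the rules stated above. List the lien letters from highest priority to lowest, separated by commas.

First, effective dates: B is treated as recorded 8/11/2020, the work-commencement date; C was recorded within the 20-day window, so its effective date is the deed date 8/8/2019; F relates back to 4/28/2019 (work commenced).
By effective date: F (4/28/2019), C (8/8/2019), B (8/11/2020), D (11/3/2021), E (6/29/2022), A (7/16/2022).
C would otherwise be senior to B, so under the subordination agreement C and B exchange positions.

F, B, C, D, E, A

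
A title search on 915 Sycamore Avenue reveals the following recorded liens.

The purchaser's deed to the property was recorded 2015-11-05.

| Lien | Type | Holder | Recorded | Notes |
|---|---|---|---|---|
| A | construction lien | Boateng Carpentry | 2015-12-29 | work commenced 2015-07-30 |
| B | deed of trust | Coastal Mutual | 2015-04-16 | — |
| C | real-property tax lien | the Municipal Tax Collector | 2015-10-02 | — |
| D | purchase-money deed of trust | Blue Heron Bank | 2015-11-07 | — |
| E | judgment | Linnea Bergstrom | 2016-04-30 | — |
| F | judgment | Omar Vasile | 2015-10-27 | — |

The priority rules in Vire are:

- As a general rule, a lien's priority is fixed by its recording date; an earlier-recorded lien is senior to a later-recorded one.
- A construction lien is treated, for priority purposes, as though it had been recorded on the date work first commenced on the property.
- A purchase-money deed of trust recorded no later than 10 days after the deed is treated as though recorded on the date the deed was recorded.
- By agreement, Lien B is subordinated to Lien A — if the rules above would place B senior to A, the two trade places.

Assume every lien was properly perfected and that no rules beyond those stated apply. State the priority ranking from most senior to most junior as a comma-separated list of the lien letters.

Effective dates after the stated exceptions: A relates back to 2015-07-30 (work commenced); D relates back to the deed date 2015-11-05.
Ordering by effective date: B (2015-04-16), A (2015-07-30), C (2015-10-02), F (2015-10-27), D (2015-11-05), E (2016-04-30).
The subordination applies — B was senior to A — so B and A swap.

A, B, C, F, D, E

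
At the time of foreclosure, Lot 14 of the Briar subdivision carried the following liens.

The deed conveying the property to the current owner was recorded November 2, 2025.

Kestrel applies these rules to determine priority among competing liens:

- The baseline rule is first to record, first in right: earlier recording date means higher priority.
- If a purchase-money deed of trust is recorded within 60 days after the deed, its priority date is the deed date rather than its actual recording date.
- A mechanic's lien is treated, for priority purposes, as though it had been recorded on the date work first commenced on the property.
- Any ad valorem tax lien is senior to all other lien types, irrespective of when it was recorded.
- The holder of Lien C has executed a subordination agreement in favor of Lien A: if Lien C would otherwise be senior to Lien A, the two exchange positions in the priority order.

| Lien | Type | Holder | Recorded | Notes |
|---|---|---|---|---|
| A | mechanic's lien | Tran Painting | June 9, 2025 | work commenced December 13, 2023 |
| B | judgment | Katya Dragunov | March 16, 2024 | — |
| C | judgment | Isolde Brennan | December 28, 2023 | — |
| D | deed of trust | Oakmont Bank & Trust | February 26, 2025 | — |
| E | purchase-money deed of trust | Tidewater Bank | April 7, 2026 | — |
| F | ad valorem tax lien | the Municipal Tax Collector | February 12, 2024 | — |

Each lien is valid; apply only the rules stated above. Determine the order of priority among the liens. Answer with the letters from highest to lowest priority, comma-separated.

Effective dates: A's effective date is December 13, 2023, when work began; E was recorded 156 days after the deed — beyond 60 days — so no relation-back applies.
F is an ad valorem tax lien and takes priority over every other lien.
The other liens, earliest effective date first: A (December 13, 2023), C (December 28, 2023), B (March 16, 2024), D (February 26, 2025), E (April 7, 2026).
Since C is not senior to A, the subordination leaves the order unchanged.

F, A, C, B, D, E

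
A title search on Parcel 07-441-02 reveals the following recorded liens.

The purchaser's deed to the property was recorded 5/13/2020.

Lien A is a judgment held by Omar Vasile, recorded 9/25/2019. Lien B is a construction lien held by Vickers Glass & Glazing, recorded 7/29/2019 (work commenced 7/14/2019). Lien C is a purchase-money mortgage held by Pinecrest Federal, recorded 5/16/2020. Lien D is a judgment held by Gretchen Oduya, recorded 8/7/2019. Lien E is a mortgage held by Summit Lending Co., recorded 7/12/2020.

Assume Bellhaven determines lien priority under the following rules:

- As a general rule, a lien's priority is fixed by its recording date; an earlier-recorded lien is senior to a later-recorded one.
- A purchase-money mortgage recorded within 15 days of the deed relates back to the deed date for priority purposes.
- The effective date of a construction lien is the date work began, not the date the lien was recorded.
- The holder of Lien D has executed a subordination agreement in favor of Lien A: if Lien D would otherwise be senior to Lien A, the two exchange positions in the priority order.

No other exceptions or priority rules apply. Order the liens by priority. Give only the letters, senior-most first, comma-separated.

Effective dates: B is treated as recorded 7/14/2019, the work-commencement date; C's effective date is the deed date, 5/13/2020.
By effective date, earliest first: B (7/14/2019), D (8/7/2019), A (9/25/2019), C (5/13/2020), E (7/12/2020).
Because D would otherwise rank above A, the subordination swaps them.

B, A, D, C, E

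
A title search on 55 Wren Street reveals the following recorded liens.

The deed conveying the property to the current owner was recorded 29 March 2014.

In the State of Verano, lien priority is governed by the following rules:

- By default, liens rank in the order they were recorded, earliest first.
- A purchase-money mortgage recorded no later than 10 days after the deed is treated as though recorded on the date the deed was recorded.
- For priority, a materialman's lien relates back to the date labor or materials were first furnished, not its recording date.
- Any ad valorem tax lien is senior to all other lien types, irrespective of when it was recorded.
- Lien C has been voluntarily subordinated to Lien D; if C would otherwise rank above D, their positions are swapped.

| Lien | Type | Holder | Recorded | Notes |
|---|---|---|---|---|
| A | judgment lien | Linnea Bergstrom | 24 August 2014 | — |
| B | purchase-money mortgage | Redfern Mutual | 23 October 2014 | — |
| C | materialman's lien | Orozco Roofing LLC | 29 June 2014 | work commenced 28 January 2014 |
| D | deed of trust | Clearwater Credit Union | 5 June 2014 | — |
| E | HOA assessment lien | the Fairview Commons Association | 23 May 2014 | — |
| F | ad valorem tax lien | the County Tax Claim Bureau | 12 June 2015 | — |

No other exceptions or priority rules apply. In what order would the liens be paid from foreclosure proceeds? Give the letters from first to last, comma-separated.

F, D, E, C, A, B

First, effective dates: B was recorded 208 days after the deed, outside the 10-day window, so it keeps its recording date; C's effective date is 28 January 2014, when work began.
F is an ad valorem tax lien, so it outranks all other liens regardless of date.
Ordering the rest by effective date: C (28 January 2014), E (23 May 2014), D (5 June 2014), A (24 August 2014), B (23 October 2014).
C is senior to D before the subordination, so the two trade places.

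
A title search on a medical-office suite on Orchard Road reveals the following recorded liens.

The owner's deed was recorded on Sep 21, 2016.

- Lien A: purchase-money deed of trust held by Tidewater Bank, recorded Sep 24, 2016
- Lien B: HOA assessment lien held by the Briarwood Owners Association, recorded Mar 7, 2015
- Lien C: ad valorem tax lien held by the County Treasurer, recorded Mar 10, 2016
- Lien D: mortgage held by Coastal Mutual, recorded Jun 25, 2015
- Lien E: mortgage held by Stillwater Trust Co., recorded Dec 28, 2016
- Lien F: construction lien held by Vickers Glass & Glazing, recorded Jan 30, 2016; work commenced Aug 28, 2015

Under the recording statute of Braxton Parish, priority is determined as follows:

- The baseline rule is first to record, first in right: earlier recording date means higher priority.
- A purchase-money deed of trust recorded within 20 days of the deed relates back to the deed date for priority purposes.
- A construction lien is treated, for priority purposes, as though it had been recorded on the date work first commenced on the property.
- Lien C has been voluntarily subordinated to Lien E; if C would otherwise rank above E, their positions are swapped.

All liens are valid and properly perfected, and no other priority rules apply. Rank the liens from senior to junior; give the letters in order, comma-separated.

B, D, F, E, A, C

First, effective dates: A was recorded within the 20-day window, so its effective date is the deed date Sep 21, 2016; F relates back to Aug 28, 2015 (work commenced).
Sorted by effective date: B (Mar 7, 2015), D (Jun 25, 2015), F (Aug 28, 2015), C (Mar 10, 2016), A (Sep 21, 2016), E (Dec 28, 2016).
The subordination applies — C was senior to E — so C and E swap.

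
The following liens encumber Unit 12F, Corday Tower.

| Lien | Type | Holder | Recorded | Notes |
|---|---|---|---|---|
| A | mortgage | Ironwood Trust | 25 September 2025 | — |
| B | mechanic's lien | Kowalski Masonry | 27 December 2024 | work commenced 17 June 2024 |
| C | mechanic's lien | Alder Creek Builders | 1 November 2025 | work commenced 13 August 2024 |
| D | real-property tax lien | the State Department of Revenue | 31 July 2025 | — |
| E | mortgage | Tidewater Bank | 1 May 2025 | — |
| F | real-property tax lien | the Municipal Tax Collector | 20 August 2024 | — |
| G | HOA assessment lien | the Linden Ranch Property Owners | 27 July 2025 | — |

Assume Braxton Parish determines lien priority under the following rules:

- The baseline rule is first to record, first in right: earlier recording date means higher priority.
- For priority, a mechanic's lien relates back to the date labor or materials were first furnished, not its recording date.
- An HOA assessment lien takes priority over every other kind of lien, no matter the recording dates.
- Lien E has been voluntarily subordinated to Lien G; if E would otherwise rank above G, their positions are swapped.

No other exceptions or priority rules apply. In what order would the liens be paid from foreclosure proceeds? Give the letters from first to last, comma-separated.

Effective dates after the stated exceptions: B relates back to 17 June 2024 (work commenced); C's effective date is 13 August 2024, when work began.
G is an HOA assessment lien, so it outranks all other liens regardless of date.
Ordering the rest by effective date: B (17 June 2024), C (13 August 2024), F (20 August 2024), E (1 May 2025), D (31 July 2025), A (25 September 2025).
E already ranks below G; the subordination has no effect.

G, B, C, F, E, D, A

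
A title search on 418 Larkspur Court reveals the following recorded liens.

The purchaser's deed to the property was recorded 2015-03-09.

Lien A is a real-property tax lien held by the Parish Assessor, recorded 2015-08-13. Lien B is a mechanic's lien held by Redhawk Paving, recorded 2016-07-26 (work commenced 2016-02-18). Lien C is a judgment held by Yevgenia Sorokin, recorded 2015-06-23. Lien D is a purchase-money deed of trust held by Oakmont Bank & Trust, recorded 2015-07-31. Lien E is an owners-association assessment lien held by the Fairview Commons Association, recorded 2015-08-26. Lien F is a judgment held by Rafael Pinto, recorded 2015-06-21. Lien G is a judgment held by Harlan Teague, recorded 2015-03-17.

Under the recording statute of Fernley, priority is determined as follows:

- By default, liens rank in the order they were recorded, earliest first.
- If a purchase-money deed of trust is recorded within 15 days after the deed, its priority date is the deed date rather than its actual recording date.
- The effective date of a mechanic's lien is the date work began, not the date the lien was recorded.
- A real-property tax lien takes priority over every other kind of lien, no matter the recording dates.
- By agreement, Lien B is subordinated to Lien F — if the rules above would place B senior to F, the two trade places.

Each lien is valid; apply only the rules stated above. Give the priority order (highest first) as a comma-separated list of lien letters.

A, G, F, C, D, E, B

Adjusting effective dates: B relates back to 2016-02-18 (work commenced); D missed the 15-day window (144 days after the deed), so its recording date stands.
A is a real-property tax lien, so it outranks all other liens regardless of date.
Remaining liens by effective date: G (2015-03-17), F (2015-06-21), C (2015-06-23), D (2015-07-31), E (2015-08-26), B (2016-02-18).
B already ranks below F; the subordination has no effect.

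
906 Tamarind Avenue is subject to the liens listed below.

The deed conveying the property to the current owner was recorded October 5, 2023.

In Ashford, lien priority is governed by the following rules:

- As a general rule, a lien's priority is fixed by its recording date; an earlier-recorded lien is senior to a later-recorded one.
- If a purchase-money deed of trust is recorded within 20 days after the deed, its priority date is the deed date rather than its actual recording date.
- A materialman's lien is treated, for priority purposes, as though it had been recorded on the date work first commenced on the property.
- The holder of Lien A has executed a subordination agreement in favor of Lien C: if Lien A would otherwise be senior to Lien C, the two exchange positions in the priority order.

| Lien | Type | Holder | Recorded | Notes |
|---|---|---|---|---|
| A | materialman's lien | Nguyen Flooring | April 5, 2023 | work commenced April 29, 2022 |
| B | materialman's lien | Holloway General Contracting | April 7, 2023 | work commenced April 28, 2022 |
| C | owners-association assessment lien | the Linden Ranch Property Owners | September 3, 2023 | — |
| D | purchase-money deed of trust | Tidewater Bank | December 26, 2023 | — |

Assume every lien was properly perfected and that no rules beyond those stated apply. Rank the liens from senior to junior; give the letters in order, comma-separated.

B, C, A, D

Adjusting effective dates: A is treated as recorded April 29, 2022, the work-commencement date; B's effective date is April 28, 2022, when work began; D missed the 20-day window (82 days after the deed), so its recording date stands.
By effective date, earliest first: B (April 28, 2022), A (April 29, 2022), C (September 3, 2023), D (December 26, 2023).
A would otherwise be senior to C, so under the subordination agreement A and C exchange positions.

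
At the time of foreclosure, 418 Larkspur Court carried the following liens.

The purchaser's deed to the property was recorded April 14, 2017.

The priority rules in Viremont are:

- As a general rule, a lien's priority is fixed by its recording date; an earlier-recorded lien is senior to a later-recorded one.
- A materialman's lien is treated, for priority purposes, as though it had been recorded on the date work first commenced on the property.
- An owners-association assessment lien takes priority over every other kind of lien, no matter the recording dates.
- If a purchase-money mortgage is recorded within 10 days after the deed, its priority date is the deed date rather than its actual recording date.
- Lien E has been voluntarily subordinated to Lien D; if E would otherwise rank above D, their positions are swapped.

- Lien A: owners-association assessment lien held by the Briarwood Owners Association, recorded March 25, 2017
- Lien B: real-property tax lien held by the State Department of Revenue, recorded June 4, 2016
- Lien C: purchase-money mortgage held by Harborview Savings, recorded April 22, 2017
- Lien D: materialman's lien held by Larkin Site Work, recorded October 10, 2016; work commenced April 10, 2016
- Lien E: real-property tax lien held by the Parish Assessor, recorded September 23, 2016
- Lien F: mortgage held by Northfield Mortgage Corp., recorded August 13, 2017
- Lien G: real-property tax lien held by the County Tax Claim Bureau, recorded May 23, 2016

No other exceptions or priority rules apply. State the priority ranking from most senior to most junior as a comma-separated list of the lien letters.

A, D, G, B, E, C, F

Adjusting effective dates: C was recorded within the 10-day window, so its effective date is the deed date April 14, 2017; D relates back to April 10, 2016 (work commenced).
A, as an owners-association assessment lien, has superpriority and ranks first.
Remaining liens by effective date: D (April 10, 2016), G (May 23, 2016), B (June 4, 2016), E (September 23, 2016), C (April 14, 2017), F (August 13, 2017).
Since E is not senior to D, the subordination leaves the order unchanged.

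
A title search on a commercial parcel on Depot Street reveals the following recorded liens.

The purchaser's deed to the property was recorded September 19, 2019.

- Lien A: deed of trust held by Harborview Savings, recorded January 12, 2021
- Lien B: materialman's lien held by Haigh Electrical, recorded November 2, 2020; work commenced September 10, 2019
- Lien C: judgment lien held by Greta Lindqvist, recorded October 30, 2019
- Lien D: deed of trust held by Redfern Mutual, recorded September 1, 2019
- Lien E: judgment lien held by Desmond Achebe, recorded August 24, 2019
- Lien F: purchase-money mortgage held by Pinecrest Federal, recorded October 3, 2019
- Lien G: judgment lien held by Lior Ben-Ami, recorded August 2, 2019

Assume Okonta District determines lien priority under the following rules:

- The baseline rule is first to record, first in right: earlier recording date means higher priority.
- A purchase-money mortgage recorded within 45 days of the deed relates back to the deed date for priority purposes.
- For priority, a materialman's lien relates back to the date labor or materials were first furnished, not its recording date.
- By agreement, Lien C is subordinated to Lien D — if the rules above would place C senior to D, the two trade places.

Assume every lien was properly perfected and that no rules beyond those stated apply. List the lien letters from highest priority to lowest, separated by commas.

G, E, D, B, F, C, A

Effective dates after the stated exceptions: B is treated as recorded September 10, 2019, the work-commencement date; F was recorded within the 45-day window, so its effective date is the deed date September 19, 2019.
By effective date: G (August 2, 2019), E (August 24, 2019), D (September 1, 2019), B (September 10, 2019), F (September 19, 2019), C (October 30, 2019), A (January 12, 2021).
C is already junior to D, so the subordination agreement changes nothing.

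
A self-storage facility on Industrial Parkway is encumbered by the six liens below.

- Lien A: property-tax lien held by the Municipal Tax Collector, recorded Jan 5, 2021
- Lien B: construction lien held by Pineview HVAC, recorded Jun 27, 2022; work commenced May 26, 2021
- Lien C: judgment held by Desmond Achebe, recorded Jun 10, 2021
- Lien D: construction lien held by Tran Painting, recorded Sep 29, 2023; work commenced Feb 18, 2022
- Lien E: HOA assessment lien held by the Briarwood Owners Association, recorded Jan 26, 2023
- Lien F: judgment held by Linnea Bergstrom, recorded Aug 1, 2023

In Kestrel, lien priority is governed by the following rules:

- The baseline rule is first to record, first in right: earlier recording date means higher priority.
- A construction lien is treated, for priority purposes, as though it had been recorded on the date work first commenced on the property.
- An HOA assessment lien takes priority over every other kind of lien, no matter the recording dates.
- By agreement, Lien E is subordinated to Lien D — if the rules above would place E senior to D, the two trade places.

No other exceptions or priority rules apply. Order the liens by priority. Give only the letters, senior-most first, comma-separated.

D, A, B, C, E, F

Effective dates after the stated exceptions: B relates back to May 26, 2021 (work commenced); D is treated as recorded Feb 18, 2022, the work-commencement date.
E is an HOA assessment lien, so it outranks all other liens regardless of date.
Remaining liens by effective date: A (Jan 5, 2021), B (May 26, 2021), C (Jun 10, 2021), D (Feb 18, 2022), F (Aug 1, 2023).
E is senior to D before the subordination, so the two trade places.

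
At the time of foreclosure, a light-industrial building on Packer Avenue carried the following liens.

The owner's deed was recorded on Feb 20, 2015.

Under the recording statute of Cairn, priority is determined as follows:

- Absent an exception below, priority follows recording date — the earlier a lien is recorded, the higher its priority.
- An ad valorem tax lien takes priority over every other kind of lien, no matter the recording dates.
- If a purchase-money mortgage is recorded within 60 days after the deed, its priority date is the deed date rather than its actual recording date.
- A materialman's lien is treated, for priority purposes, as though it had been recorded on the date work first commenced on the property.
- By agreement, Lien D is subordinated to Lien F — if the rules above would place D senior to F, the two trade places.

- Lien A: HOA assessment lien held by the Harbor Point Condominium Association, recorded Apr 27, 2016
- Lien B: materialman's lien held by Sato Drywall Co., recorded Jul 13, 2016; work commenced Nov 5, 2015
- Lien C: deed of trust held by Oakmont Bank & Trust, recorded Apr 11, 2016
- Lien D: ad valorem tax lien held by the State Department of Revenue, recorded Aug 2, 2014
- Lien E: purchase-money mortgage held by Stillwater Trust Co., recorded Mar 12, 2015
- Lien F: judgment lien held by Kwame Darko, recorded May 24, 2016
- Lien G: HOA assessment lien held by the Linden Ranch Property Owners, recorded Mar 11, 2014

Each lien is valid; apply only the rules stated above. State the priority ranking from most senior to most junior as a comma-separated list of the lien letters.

F, G, E, B, C, A, D

Effective dates: B relates back to Nov 5, 2015 (work commenced); E was recorded within the 60-day window, so its effective date is the deed date Feb 20, 2015.
D is an ad valorem tax lien and takes priority over every other lien.
The other liens, earliest effective date first: G (Mar 11, 2014), E (Feb 20, 2015), B (Nov 5, 2015), C (Apr 11, 2016), A (Apr 27, 2016), F (May 24, 2016).
D is senior to F before the subordination, so the two trade places.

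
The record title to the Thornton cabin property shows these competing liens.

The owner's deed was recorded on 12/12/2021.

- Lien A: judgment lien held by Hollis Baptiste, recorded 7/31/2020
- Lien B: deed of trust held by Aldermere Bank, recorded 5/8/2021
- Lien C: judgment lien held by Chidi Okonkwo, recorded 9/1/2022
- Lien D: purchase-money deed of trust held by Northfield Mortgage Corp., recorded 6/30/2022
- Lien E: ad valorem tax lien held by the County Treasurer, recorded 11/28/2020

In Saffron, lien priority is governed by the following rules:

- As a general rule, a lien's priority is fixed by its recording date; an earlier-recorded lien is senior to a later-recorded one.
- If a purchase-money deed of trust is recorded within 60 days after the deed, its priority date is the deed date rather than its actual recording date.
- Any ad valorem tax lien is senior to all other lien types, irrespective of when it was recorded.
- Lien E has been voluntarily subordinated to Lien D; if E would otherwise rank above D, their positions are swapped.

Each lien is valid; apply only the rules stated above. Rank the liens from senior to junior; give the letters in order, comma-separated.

D, A, B, E, C

Adjusting effective dates: D was recorded 200 days after the deed — beyond 60 days — so no relation-back applies.
E is an ad valorem tax lien and takes priority over every other lien.
The other liens, earliest effective date first: A (7/31/2020), B (5/8/2021), D (6/30/2022), C (9/1/2022).
Because E would otherwise rank above D, the subordination swaps them.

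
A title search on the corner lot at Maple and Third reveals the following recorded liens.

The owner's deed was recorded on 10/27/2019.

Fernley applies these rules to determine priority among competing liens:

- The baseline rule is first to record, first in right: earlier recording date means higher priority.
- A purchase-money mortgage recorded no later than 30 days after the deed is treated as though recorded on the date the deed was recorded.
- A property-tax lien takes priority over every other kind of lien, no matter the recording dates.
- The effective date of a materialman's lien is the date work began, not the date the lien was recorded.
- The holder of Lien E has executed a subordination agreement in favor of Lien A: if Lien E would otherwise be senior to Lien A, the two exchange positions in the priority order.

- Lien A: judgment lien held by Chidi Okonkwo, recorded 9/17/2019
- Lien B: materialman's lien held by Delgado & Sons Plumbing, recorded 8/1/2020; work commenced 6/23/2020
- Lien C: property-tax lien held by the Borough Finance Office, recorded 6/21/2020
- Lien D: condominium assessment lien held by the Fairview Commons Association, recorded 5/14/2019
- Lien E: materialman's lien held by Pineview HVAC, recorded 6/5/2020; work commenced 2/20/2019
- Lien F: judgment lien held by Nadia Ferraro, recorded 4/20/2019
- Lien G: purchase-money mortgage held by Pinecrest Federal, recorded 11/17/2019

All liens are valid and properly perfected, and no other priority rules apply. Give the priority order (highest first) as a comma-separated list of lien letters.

C, A, F, D, E, G, B

Effective dates after the stated exceptions: B relates back to 6/23/2020 (work commenced); E's effective date is 2/20/2019, when work began; G's effective date is the deed date, 10/27/2019.
As a property-tax lien, C is senior to every other lien.
Among the remaining liens, by effective date: E (2/20/2019), F (4/20/2019), D (5/14/2019), A (9/17/2019), G (10/27/2019), B (6/23/2020).
E would otherwise be senior to A, so under the subordination agreement E and A exchange positions.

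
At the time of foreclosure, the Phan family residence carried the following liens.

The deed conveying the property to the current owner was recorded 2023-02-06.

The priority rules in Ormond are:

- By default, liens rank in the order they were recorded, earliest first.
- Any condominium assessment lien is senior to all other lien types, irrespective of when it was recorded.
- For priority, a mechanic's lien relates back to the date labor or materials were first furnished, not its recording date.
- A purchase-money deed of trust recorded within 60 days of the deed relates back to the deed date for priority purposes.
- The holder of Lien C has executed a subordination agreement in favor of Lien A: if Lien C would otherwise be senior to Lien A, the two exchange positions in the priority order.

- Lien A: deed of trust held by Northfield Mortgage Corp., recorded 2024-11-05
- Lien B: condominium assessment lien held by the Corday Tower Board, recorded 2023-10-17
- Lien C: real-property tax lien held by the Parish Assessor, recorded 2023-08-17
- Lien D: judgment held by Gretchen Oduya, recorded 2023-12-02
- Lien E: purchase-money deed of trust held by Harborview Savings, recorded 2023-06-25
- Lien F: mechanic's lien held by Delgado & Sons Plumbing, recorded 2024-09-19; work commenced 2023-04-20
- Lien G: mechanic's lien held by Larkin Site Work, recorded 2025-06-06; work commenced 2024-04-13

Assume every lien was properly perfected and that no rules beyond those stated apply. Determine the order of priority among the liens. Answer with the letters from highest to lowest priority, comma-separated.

B, F, E, A, D, G, C

Adjusting effective dates: E was recorded 139 days after the deed, outside the 60-day window, so it keeps its recording date; F's effective date is 2023-04-20, when work began; G is treated as recorded 2024-04-13, the work-commencement date.
As a condominium assessment lien, B is senior to every other lien.
Ordering the rest by effective date: F (2023-04-20), E (2023-06-25), C (2023-08-17), D (2023-12-02), G (2024-04-13), A (2024-11-05).
C would otherwise be senior to A, so under the subordination agreement C and A exchange positions.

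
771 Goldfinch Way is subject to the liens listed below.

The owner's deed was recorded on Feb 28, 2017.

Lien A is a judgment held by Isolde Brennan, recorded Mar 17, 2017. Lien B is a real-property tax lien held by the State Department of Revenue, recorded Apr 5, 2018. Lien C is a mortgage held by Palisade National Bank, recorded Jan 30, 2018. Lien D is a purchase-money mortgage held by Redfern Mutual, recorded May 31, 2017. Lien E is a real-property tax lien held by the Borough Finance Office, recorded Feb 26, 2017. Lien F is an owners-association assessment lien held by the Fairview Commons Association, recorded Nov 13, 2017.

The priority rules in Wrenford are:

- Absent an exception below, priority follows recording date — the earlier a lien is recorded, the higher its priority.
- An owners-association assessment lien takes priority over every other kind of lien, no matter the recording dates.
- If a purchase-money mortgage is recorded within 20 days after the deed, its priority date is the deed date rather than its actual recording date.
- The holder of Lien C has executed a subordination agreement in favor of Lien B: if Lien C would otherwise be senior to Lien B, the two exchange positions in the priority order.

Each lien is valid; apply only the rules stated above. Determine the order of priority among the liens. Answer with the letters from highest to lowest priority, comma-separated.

Effective dates after the stated exceptions: D was recorded 92 days after the deed — beyond 20 days — so no relation-back applies.
F is an owners-association assessment lien, so it outranks all other liens regardless of date.
Remaining liens by effective date: E (Feb 26, 2017), A (Mar 17, 2017), D (May 31, 2017), C (Jan 30, 2018), B (Apr 5, 2018).
The subordination applies — C was senior to B — so C and B swap.

F, E, A, D, B, C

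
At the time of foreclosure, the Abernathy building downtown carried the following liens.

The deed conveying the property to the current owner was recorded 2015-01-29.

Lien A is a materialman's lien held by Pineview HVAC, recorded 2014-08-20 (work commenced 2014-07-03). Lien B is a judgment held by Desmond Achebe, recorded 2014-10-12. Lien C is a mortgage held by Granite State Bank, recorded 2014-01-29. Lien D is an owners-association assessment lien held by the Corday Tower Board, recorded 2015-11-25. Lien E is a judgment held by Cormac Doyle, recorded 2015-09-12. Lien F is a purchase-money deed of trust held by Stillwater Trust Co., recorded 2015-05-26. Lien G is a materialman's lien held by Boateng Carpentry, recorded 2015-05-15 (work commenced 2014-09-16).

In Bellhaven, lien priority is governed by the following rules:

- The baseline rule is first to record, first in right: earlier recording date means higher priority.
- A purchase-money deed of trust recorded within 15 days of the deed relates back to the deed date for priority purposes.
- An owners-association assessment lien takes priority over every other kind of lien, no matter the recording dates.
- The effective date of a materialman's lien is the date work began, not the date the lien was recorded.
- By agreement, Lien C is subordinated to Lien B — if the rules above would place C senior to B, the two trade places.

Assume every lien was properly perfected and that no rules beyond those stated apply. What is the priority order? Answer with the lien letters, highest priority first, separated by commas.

D, B, A, G, C, F, E

Adjusting effective dates: A's effective date is 2014-07-03, when work began; F was recorded 117 days after the deed, outside the 15-day window, so it keeps its recording date; G is treated as recorded 2014-09-16, the work-commencement date.
D is an owners-association assessment lien and takes priority over every other lien.
Ordering the rest by effective date: C (2014-01-29), A (2014-07-03), G (2014-09-16), B (2014-10-12), F (2015-05-26), E (2015-09-12).
C would otherwise be senior to B, so under the subordination agreement C and B exchange positions.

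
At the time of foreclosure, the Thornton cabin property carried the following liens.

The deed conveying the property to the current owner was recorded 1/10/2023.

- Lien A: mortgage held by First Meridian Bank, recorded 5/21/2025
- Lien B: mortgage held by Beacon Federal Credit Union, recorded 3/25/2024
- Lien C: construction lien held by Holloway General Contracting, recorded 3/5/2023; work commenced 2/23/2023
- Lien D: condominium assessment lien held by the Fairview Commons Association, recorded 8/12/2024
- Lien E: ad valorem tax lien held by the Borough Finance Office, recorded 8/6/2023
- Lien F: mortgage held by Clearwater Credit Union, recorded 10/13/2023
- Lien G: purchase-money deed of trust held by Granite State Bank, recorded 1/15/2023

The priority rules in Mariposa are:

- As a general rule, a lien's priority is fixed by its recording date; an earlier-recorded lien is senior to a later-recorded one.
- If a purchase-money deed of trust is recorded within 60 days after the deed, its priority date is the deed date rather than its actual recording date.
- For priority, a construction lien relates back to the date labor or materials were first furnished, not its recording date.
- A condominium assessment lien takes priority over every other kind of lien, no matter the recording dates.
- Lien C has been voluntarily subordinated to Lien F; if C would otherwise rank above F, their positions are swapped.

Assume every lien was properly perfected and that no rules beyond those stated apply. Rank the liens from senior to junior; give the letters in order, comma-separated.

Adjusting effective dates: C relates back to 2/23/2023 (work commenced); G relates back to the deed date 1/10/2023.
D is a condominium assessment lien and takes priority over every other lien.
Remaining liens by effective date: G (1/10/2023), C (2/23/2023), E (8/6/2023), F (10/13/2023), B (3/25/2024), A (5/21/2025).
Because C would otherwise rank above F, the subordination swaps them.

D, G, F, E, C, B, A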